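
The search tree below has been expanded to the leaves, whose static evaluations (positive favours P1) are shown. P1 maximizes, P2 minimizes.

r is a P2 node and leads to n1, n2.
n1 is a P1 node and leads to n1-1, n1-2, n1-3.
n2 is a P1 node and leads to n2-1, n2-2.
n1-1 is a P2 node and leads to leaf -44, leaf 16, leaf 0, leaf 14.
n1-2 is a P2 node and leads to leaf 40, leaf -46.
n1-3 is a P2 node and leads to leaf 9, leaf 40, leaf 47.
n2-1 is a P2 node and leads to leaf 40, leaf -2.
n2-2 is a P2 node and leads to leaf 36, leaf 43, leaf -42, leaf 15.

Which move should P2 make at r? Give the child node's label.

n1-1 (P2): min(-44, 16, 0, 14) = -44
n1-2 (P2): min(40, -46) = -46
n1-3 (P2): min(9, 40, 47) = 9
n1 (P1): max(-44, -46, 9) = 9
n2-1 (P2): min(40, -2) = -2
n2-2 (P2): min(36, 43, -42, 15) = -42
n2 (P1): max(-2, -42) = -2
r (P2): min(9, -2) = -2
P2 at r wants the lowest of {n1=9, n2=-2}, so chooses n2.

n2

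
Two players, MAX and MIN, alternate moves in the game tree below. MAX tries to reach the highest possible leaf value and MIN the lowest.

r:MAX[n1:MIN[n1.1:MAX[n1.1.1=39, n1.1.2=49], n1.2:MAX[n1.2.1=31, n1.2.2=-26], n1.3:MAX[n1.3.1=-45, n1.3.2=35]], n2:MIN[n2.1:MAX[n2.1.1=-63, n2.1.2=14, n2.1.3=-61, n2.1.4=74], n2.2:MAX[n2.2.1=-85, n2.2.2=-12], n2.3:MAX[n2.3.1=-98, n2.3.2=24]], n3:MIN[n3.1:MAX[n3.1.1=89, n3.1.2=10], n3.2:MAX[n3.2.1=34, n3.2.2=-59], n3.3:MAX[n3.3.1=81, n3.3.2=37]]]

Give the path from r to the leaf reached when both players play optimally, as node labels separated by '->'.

r -> n3 -> n3.2 -> n3.2.1

n1.1 (MAX): max(39, 49) = 49
n1.2 (MAX): max(31, -26) = 31
n1.3 (MAX): max(-45, 35) = 35
n1 (MIN): min(49, 31, 35) = 31
n2.1 (MAX): max(-63, 14, -61, 74) = 74
n2.2 (MAX): max(-85, -12) = -12
n2.3 (MAX): max(-98, 24) = 24
n2 (MIN): min(74, -12, 24) = -12
n3.1 (MAX): max(89, 10) = 89
n3.2 (MAX): max(34, -59) = 34
n3.3 (MAX): max(81, 37) = 81
n3 (MIN): min(89, 34, 81) = 34
r (MAX): max(31, -12, 34) = 34
At r, MAX picks n3 (highest: 34).
At n3, MIN picks n3.2 (lowest: 34).
At n3.2, MAX picks n3.2.1 (highest: 34).
Terminal value 34.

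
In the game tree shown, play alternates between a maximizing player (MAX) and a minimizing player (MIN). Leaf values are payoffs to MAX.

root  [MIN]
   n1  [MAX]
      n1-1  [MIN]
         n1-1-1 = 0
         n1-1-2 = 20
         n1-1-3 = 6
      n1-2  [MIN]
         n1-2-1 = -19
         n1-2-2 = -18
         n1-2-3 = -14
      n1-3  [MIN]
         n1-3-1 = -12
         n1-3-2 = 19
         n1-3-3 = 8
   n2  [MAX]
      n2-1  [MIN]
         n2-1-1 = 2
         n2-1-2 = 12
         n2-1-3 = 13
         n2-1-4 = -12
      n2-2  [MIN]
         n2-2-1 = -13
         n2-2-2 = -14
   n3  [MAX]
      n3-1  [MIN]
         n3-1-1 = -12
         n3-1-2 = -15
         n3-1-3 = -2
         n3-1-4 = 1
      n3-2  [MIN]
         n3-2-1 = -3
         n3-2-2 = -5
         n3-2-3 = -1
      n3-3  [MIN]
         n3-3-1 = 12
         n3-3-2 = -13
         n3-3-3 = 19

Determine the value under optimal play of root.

-12

n1-1 (MIN): min(0, 20, 6) = 0
n1-2 (MIN): min(-19, -18, -14) = -19
n1-3 (MIN): min(-12, 19, 8) = -12
n1 (MAX): max(0, -19, -12) = 0
n2-1 (MIN): min(2, 12, 13, -12) = -12
n2-2 (MIN): min(-13, -14) = -14
n2 (MAX): max(-12, -14) = -12
n3-1 (MIN): min(-12, -15, -2, 1) = -15
n3-2 (MIN): min(-3, -5, -1) = -5
n3-3 (MIN): min(12, -13, 19) = -13
n3 (MAX): max(-15, -5, -13) = -5
root (MIN): min(0, -12, -5) = -12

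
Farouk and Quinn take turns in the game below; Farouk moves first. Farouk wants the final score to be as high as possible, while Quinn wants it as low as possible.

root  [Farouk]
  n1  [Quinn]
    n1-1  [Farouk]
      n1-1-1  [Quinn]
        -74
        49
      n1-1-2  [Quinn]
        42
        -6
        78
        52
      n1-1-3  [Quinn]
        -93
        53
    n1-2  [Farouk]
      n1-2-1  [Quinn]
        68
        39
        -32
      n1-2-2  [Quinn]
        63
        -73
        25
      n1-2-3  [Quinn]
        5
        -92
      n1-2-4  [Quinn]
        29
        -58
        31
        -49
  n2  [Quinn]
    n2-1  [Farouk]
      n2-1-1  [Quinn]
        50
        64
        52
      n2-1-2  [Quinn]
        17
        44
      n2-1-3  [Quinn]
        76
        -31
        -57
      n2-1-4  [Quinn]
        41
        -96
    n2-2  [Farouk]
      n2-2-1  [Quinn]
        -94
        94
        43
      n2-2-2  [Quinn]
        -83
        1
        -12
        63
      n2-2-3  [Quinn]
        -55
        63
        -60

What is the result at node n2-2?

n2-2-1 (Quinn): min(-94, 94, 43) = -94
n2-2-2 (Quinn): min(-83, 1, -12, 63) = -83
n2-2-3 (Quinn): min(-55, 63, -60) = -60
n2-2 (Farouk): max(-94, -83, -60) = -60

-60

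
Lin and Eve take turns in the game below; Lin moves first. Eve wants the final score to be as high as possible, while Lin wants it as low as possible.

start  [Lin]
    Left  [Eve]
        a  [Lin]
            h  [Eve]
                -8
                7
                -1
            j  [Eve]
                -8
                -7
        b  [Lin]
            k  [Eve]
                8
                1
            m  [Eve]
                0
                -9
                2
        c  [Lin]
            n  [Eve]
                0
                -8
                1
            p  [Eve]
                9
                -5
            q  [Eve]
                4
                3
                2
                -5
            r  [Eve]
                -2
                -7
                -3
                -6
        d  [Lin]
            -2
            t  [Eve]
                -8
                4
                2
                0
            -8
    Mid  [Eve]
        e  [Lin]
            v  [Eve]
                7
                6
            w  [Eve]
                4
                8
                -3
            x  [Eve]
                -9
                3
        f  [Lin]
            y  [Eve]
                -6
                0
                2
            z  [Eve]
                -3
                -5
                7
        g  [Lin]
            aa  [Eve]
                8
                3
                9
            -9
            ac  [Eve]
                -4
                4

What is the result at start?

2

h (Eve): max(-8, 7, -1) = 7
j (Eve): max(-8, -7) = -7
a (Lin): min(7, -7) = -7
k (Eve): max(8, 1) = 8
m (Eve): max(0, -9, 2) = 2
b (Lin): min(8, 2) = 2
n (Eve): max(0, -8, 1) = 1
p (Eve): max(9, -5) = 9
q (Eve): max(4, 3, 2, -5) = 4
r (Eve): max(-2, -7, -3, -6) = -2
c (Lin): min(1, 9, 4, -2) = -2
t (Eve): max(-8, 4, 2, 0) = 4
d (Lin): min(-2, 4, -8) = -8
Left (Eve): max(-7, 2, -2, -8) = 2
v (Eve): max(7, 6) = 7
w (Eve): max(4, 8, -3) = 8
x (Eve): max(-9, 3) = 3
e (Lin): min(7, 8, 3) = 3
y (Eve): max(-6, 0, 2) = 2
z (Eve): max(-3, -5, 7) = 7
f (Lin): min(2, 7) = 2
aa (Eve): max(8, 3, 9) = 9
ac (Eve): max(-4, 4) = 4
g (Lin): min(9, -9, 4) = -9
Mid (Eve): max(3, 2, -9) = 3
start (Lin): min(2, 3) = 2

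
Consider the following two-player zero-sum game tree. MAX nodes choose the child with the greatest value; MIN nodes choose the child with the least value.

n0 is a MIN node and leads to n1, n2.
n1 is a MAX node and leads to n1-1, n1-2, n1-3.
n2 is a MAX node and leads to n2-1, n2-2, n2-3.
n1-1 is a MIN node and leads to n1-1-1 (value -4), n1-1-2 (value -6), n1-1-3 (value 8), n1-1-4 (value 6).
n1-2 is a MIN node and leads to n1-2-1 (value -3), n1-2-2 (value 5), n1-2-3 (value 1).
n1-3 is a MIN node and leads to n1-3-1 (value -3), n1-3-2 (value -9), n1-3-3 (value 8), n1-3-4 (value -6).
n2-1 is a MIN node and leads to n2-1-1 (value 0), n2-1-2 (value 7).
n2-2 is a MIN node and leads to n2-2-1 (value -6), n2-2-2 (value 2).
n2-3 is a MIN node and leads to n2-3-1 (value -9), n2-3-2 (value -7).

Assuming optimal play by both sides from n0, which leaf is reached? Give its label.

n1-1 (MIN): min(-4, -6, 8, 6) = -6
n1-2 (MIN): min(-3, 5, 1) = -3
n1-3 (MIN): min(-3, -9, 8, -6) = -9
n1 (MAX): max(-6, -3, -9) = -3
n2-1 (MIN): min(0, 7) = 0
n2-2 (MIN): min(-6, 2) = -6
n2-3 (MIN): min(-9, -7) = -9
n2 (MAX): max(0, -6, -9) = 0
n0 (MIN): min(-3, 0) = -3
At n0, MIN picks n1 (lowest: -3).
At n1, MAX picks n1-2 (highest: -3).
At n1-2, MIN picks n1-2-1 (lowest: -3).
Terminal value -3.

n1-2-1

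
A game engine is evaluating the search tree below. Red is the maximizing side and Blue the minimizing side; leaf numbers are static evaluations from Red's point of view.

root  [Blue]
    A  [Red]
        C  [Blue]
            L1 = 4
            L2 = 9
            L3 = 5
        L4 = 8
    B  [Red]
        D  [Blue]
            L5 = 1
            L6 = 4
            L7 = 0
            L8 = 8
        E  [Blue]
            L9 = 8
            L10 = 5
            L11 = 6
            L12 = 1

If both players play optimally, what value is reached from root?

1

C (Blue): min(4, 9, 5) = 4
A (Red): max(4, 8) = 8
D (Blue): min(1, 4, 0, 8) = 0
E (Blue): min(8, 5, 6, 1) = 1
B (Red): max(0, 1) = 1
root (Blue): min(8, 1) = 1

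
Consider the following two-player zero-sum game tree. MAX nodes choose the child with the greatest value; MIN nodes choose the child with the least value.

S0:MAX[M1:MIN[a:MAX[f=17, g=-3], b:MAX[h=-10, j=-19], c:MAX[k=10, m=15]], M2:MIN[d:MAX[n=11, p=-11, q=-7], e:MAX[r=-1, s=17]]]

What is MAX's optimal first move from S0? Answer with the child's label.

M2

a (MAX): max(17, -3) = 17
b (MAX): max(-10, -19) = -10
c (MAX): max(10, 15) = 15
M1 (MIN): min(17, -10, 15) = -10
d (MAX): max(11, -11, -7) = 11
e (MAX): max(-1, 17) = 17
M2 (MIN): min(11, 17) = 11
S0 (MAX): max(-10, 11) = 11
MAX at S0 wants the highest of {M1=-10, M2=11}, so chooses M2.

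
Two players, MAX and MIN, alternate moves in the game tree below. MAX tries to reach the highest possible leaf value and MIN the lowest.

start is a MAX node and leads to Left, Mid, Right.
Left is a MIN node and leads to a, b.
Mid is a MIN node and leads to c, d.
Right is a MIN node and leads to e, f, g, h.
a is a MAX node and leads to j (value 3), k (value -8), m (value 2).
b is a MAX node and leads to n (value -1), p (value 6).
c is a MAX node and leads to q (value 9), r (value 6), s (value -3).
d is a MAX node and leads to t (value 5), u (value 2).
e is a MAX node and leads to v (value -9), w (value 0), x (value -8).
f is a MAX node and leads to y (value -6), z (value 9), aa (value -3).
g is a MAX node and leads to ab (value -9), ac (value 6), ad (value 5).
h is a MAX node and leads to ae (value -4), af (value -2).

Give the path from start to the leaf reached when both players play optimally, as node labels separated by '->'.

a (MAX): max(3, -8, 2) = 3
b (MAX): max(-1, 6) = 6
Left (MIN): min(3, 6) = 3
c (MAX): max(9, 6, -3) = 9
d (MAX): max(5, 2) = 5
Mid (MIN): min(9, 5) = 5
e (MAX): max(-9, 0, -8) = 0
f (MAX): max(-6, 9, -3) = 9
g (MAX): max(-9, 6, 5) = 6
h (MAX): max(-4, -2) = -2
Right (MIN): min(0, 9, 6, -2) = -2
start (MAX): max(3, 5, -2) = 5
At start, MAX picks Mid (highest: 5).
At Mid, MIN picks d (lowest: 5).
At d, MAX picks t (highest: 5).
Terminal value 5.

start -> Mid -> d -> t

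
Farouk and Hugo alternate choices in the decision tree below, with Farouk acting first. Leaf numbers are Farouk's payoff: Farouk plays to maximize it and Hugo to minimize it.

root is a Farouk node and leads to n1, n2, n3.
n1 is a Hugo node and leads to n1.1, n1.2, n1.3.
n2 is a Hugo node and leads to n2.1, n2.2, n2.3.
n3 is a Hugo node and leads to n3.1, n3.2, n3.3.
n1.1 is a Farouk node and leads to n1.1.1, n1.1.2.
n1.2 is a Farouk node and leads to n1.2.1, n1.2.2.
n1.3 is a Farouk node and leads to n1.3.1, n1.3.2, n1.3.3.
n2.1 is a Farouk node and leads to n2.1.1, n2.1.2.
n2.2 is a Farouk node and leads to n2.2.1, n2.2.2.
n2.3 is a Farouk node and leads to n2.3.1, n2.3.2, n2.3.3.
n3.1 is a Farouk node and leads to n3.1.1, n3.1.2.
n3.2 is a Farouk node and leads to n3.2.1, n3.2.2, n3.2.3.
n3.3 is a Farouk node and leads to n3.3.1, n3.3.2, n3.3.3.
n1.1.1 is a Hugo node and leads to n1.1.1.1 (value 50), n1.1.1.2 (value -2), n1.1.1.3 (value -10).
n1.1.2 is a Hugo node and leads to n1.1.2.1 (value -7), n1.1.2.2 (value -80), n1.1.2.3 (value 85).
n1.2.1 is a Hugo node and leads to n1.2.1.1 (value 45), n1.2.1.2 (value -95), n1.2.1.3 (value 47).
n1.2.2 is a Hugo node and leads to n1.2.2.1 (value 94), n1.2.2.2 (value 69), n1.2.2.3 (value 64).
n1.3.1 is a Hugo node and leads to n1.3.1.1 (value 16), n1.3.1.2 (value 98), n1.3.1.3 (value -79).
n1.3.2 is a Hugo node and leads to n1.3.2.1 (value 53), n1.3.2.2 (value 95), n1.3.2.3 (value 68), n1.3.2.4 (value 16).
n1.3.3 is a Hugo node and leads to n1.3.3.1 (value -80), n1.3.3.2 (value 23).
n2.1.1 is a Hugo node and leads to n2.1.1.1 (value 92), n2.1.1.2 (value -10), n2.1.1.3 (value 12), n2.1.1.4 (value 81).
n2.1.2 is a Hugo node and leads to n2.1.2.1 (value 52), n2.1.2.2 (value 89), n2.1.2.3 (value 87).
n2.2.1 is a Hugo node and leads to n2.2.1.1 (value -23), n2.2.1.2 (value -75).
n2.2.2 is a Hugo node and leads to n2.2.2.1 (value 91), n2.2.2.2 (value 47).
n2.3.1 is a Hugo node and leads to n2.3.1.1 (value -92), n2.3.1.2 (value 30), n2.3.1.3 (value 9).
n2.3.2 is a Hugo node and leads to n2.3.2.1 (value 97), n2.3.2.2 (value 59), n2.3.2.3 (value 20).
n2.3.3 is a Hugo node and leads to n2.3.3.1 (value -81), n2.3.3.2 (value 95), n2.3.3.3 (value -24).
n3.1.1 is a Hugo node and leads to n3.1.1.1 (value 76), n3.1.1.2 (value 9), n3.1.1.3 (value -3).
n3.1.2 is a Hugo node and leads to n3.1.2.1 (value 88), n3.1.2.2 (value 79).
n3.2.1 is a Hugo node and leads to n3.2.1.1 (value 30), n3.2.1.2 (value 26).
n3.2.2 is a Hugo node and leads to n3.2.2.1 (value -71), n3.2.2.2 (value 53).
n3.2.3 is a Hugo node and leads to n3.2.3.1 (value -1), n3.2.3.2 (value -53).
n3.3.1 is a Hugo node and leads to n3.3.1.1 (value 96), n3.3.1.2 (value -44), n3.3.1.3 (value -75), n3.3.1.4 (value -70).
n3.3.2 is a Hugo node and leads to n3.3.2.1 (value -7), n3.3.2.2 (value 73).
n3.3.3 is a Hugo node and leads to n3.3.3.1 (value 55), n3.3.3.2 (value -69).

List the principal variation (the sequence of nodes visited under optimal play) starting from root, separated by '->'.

root -> n2 -> n2.3 -> n2.3.2 -> n2.3.2.3

n1.1.1 (Hugo): min(50, -2, -10) = -10
n1.1.2 (Hugo): min(-7, -80, 85) = -80
n1.1 (Farouk): max(-10, -80) = -10
n1.2.1 (Hugo): min(45, -95, 47) = -95
n1.2.2 (Hugo): min(94, 69, 64) = 64
n1.2 (Farouk): max(-95, 64) = 64
n1.3.1 (Hugo): min(16, 98, -79) = -79
n1.3.2 (Hugo): min(53, 95, 68, 16) = 16
n1.3.3 (Hugo): min(-80, 23) = -80
n1.3 (Farouk): max(-79, 16, -80) = 16
n1 (Hugo): min(-10, 64, 16) = -10
n2.1.1 (Hugo): min(92, -10, 12, 81) = -10
n2.1.2 (Hugo): min(52, 89, 87) = 52
n2.1 (Farouk): max(-10, 52) = 52
n2.2.1 (Hugo): min(-23, -75) = -75
n2.2.2 (Hugo): min(91, 47) = 47
n2.2 (Farouk): max(-75, 47) = 47
n2.3.1 (Hugo): min(-92, 30, 9) = -92
n2.3.2 (Hugo): min(97, 59, 20) = 20
n2.3.3 (Hugo): min(-81, 95, -24) = -81
n2.3 (Farouk): max(-92, 20, -81) = 20
n2 (Hugo): min(52, 47, 20) = 20
n3.1.1 (Hugo): min(76, 9, -3) = -3
n3.1.2 (Hugo): min(88, 79) = 79
n3.1 (Farouk): max(-3, 79) = 79
n3.2.1 (Hugo): min(30, 26) = 26
n3.2.2 (Hugo): min(-71, 53) = -71
n3.2.3 (Hugo): min(-1, -53) = -53
n3.2 (Farouk): max(26, -71, -53) = 26
n3.3.1 (Hugo): min(96, -44, -75, -70) = -75
n3.3.2 (Hugo): min(-7, 73) = -7
n3.3.3 (Hugo): min(55, -69) = -69
n3.3 (Farouk): max(-75, -7, -69) = -7
n3 (Hugo): min(79, 26, -7) = -7
root (Farouk): max(-10, 20, -7) = 20
At root, Farouk picks n2 (highest: 20).
At n2, Hugo picks n2.3 (lowest: 20).
At n2.3, Farouk picks n2.3.2 (highest: 20).
At n2.3.2, Hugo picks n2.3.2.3 (lowest: 20).
Terminal value 20.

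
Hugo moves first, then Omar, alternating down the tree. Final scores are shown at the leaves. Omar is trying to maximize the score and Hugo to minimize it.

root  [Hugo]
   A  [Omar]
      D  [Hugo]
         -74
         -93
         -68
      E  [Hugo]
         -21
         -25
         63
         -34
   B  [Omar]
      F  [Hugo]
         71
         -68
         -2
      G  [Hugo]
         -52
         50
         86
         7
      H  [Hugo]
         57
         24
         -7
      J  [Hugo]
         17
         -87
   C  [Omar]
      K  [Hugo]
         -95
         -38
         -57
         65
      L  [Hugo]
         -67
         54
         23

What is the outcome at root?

-67

D (Hugo): min(-74, -93, -68) = -93
E (Hugo): min(-21, -25, 63, -34) = -34
A (Omar): max(-93, -34) = -34
F (Hugo): min(71, -68, -2) = -68
G (Hugo): min(-52, 50, 86, 7) = -52
H (Hugo): min(57, 24, -7) = -7
J (Hugo): min(17, -87) = -87
B (Omar): max(-68, -52, -7, -87) = -7
K (Hugo): min(-95, -38, -57, 65) = -95
L (Hugo): min(-67, 54, 23) = -67
C (Omar): max(-95, -67) = -67
root (Hugo): min(-34, -7, -67) = -67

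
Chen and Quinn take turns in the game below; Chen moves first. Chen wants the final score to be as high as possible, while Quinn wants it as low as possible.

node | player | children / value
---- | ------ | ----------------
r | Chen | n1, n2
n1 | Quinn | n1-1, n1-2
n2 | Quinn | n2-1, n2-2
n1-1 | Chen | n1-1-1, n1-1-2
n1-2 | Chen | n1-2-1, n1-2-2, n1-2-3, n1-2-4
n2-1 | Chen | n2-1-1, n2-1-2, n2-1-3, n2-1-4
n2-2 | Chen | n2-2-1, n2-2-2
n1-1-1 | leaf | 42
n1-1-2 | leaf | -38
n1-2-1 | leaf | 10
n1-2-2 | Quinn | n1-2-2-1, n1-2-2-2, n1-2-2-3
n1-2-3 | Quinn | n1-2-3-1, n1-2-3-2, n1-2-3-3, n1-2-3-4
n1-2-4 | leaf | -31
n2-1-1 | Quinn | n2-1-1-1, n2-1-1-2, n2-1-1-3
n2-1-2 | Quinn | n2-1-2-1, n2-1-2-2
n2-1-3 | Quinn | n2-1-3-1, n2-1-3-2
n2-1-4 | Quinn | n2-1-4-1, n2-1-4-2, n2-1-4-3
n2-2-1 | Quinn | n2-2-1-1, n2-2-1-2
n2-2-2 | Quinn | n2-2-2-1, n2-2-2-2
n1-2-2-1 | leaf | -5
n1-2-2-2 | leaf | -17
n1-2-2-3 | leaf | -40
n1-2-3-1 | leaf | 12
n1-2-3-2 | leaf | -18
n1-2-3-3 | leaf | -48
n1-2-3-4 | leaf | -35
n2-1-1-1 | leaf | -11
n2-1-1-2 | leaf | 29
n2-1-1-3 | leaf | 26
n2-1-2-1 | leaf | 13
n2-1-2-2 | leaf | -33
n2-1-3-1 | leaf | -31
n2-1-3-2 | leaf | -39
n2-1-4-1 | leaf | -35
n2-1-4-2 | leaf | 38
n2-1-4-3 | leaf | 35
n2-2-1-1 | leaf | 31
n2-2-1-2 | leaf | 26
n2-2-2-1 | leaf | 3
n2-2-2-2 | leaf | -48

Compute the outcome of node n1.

n1-1 (Chen): max(42, -38) = 42
n1-2-2 (Quinn): min(-5, -17, -40) = -40
n1-2-3 (Quinn): min(12, -18, -48, -35) = -48
n1-2 (Chen): max(10, -40, -48, -31) = 10
n1 (Quinn): min(42, 10) = 10

10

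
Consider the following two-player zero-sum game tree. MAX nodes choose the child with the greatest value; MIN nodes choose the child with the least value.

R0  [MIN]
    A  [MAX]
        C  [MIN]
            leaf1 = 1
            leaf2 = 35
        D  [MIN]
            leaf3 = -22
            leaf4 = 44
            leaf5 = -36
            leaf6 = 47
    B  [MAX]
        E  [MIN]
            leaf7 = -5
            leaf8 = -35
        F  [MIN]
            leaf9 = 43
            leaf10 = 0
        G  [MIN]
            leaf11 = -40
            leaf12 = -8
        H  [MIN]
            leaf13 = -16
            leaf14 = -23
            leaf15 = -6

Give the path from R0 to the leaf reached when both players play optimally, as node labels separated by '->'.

R0 -> B -> F -> leaf10

C (MIN): min(1, 35) = 1
D (MIN): min(-22, 44, -36, 47) = -36
A (MAX): max(1, -36) = 1
E (MIN): min(-5, -35) = -35
F (MIN): min(43, 0) = 0
G (MIN): min(-40, -8) = -40
H (MIN): min(-16, -23, -6) = -23
B (MAX): max(-35, 0, -40, -23) = 0
R0 (MIN): min(1, 0) = 0
At R0, MIN picks B (lowest: 0).
At B, MAX picks F (highest: 0).
At F, MIN picks leaf10 (lowest: 0).
Terminal value 0.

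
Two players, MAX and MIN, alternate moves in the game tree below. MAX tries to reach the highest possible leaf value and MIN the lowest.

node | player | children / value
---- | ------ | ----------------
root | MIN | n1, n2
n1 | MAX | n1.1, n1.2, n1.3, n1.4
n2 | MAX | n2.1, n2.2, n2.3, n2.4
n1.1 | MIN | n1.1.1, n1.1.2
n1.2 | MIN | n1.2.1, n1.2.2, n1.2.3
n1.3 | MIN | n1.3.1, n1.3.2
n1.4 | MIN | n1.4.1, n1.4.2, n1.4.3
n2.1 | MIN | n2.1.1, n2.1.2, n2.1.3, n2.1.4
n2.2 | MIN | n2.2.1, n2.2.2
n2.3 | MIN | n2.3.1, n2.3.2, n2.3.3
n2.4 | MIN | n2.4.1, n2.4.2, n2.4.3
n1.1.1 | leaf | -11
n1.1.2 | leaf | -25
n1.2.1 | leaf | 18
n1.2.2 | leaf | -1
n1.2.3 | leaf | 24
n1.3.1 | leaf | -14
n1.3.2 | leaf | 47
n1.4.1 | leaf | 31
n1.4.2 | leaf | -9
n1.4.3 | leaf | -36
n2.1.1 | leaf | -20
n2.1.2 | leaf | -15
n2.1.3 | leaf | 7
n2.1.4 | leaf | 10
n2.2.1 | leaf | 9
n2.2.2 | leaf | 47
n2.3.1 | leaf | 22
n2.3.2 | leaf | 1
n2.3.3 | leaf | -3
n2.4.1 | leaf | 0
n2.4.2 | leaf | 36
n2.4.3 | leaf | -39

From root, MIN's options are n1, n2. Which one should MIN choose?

n1.1 (MIN): min(-11, -25) = -25
n1.2 (MIN): min(18, -1, 24) = -1
n1.3 (MIN): min(-14, 47) = -14
n1.4 (MIN): min(31, -9, -36) = -36
n1 (MAX): max(-25, -1, -14, -36) = -1
n2.1 (MIN): min(-20, -15, 7, 10) = -20
n2.2 (MIN): min(9, 47) = 9
n2.3 (MIN): min(22, 1, -3) = -3
n2.4 (MIN): min(0, 36, -39) = -39
n2 (MAX): max(-20, 9, -3, -39) = 9
root (MIN): min(-1, 9) = -1
MIN at root wants the lowest of {n1=-1, n2=9}, so chooses n1.

n1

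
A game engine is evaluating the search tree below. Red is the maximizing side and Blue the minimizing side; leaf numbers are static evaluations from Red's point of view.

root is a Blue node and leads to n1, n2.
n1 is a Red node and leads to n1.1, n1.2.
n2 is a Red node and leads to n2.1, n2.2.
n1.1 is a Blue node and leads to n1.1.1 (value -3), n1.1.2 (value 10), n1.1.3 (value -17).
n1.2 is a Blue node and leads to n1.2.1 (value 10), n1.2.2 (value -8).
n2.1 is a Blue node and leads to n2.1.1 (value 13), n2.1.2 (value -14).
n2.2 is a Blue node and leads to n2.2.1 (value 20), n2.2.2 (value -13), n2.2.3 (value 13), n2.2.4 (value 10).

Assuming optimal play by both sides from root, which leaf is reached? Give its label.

n1.1 (Blue): min(-3, 10, -17) = -17
n1.2 (Blue): min(10, -8) = -8
n1 (Red): max(-17, -8) = -8
n2.1 (Blue): min(13, -14) = -14
n2.2 (Blue): min(20, -13, 13, 10) = -13
n2 (Red): max(-14, -13) = -13
root (Blue): min(-8, -13) = -13
At root, Blue picks n2 (lowest: -13).
At n2, Red picks n2.2 (highest: -13).
At n2.2, Blue picks n2.2.2 (lowest: -13).
Terminal value -13.

n2.2.2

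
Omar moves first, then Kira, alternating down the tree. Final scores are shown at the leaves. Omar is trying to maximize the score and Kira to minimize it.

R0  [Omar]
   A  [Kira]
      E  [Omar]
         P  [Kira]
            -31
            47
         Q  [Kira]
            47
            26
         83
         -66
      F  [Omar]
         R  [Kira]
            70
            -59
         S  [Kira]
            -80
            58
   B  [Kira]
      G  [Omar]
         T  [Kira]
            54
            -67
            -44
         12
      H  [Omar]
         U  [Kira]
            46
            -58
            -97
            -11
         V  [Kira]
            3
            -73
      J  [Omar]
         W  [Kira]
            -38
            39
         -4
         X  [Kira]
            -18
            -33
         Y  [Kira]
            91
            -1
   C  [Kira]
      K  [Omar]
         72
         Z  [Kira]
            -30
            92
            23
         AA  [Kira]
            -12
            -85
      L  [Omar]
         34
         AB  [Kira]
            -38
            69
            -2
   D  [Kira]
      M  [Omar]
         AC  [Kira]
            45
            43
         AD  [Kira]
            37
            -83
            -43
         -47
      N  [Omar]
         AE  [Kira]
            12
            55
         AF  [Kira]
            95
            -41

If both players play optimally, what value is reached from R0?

34

P (Kira): min(-31, 47) = -31
Q (Kira): min(47, 26) = 26
E (Omar): max(-31, 26, 83, -66) = 83
R (Kira): min(70, -59) = -59
S (Kira): min(-80, 58) = -80
F (Omar): max(-59, -80) = -59
A (Kira): min(83, -59) = -59
T (Kira): min(54, -67, -44) = -67
G (Omar): max(-67, 12) = 12
U (Kira): min(46, -58, -97, -11) = -97
V (Kira): min(3, -73) = -73
H (Omar): max(-97, -73) = -73
W (Kira): min(-38, 39) = -38
X (Kira): min(-18, -33) = -33
Y (Kira): min(91, -1) = -1
J (Omar): max(-38, -4, -33, -1) = -1
B (Kira): min(12, -73, -1) = -73
Z (Kira): min(-30, 92, 23) = -30
AA (Kira): min(-12, -85) = -85
K (Omar): max(72, -30, -85) = 72
AB (Kira): min(-38, 69, -2) = -38
L (Omar): max(34, -38) = 34
C (Kira): min(72, 34) = 34
AC (Kira): min(45, 43) = 43
AD (Kira): min(37, -83, -43) = -83
M (Omar): max(43, -83, -47) = 43
AE (Kira): min(12, 55) = 12
AF (Kira): min(95, -41) = -41
N (Omar): max(12, -41) = 12
D (Kira): min(43, 12) = 12
R0 (Omar): max(-59, -73, 34, 12) = 34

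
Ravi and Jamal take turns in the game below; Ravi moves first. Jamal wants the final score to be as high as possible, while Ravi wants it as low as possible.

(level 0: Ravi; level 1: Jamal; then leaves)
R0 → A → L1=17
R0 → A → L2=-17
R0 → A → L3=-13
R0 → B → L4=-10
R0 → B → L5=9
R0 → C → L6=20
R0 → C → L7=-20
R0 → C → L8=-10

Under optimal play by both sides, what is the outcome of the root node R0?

9

A (Jamal): max(17, -17, -13) = 17
B (Jamal): max(-10, 9) = 9
C (Jamal): max(20, -20, -10) = 20
R0 (Ravi): min(17, 9, 20) = 9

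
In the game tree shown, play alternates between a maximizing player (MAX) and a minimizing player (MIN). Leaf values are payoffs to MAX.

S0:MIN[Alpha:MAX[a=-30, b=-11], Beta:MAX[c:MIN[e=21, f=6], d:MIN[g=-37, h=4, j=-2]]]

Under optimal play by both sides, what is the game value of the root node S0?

Alpha (MAX): max(-30, -11) = -11
c (MIN): min(21, 6) = 6
d (MIN): min(-37, 4, -2) = -37
Beta (MAX): max(6, -37) = 6
S0 (MIN): min(-11, 6) = -11

-11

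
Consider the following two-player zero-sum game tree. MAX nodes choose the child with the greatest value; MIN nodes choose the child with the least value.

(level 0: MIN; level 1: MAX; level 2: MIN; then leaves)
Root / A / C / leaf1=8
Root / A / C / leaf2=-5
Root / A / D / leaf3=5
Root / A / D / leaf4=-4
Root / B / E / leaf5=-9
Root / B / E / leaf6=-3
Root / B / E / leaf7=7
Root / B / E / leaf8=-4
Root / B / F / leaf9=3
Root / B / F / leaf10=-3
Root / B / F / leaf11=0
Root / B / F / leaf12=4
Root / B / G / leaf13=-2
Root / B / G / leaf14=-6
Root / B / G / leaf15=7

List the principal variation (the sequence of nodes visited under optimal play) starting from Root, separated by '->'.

C (MIN): min(8, -5) = -5
D (MIN): min(5, -4) = -4
A (MAX): max(-5, -4) = -4
E (MIN): min(-9, -3, 7, -4) = -9
F (MIN): min(3, -3, 0, 4) = -3
G (MIN): min(-2, -6, 7) = -6
B (MAX): max(-9, -3, -6) = -3
Root (MIN): min(-4, -3) = -4
At Root, MIN picks A (lowest: -4).
At A, MAX picks D (highest: -4).
At D, MIN picks leaf4 (lowest: -4).
Terminal value -4.

Root -> A -> D -> leaf4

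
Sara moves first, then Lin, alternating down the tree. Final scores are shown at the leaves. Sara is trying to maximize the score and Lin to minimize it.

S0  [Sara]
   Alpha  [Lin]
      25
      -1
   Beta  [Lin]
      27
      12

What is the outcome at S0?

Alpha (Lin): min(25, -1) = -1
Beta (Lin): min(27, 12) = 12
S0 (Sara): max(-1, 12) = 12

12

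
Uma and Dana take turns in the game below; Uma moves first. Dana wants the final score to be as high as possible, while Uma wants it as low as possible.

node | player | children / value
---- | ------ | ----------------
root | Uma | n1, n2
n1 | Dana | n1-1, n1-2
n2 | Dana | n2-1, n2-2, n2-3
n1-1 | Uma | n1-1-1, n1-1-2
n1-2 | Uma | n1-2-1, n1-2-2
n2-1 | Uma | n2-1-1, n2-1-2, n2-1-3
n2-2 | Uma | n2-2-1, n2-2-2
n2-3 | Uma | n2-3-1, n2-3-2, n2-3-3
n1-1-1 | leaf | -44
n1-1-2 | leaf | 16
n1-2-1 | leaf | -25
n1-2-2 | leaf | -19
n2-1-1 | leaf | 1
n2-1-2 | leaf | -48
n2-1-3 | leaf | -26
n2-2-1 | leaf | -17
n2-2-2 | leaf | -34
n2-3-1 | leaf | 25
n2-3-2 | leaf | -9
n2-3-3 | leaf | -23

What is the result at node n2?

-23

n2-1 (Uma): min(1, -48, -26) = -48
n2-2 (Uma): min(-17, -34) = -34
n2-3 (Uma): min(25, -9, -23) = -23
n2 (Dana): max(-48, -34, -23) = -23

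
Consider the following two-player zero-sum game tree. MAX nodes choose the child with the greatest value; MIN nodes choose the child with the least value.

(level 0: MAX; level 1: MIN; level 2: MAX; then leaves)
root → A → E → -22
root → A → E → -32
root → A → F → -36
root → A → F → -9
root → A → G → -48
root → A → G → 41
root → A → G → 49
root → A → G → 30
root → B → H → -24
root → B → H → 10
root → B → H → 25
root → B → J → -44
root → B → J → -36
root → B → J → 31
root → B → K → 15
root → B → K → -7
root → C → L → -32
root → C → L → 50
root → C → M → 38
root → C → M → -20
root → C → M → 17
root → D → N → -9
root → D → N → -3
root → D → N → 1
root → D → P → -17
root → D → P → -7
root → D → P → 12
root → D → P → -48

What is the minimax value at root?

38

E (MAX): max(-22, -32) = -22
F (MAX): max(-36, -9) = -9
G (MAX): max(-48, 41, 49, 30) = 49
A (MIN): min(-22, -9, 49) = -22
H (MAX): max(-24, 10, 25) = 25
J (MAX): max(-44, -36, 31) = 31
K (MAX): max(15, -7) = 15
B (MIN): min(25, 31, 15) = 15
L (MAX): max(-32, 50) = 50
M (MAX): max(38, -20, 17) = 38
C (MIN): min(50, 38) = 38
N (MAX): max(-9, -3, 1) = 1
P (MAX): max(-17, -7, 12, -48) = 12
D (MIN): min(1, 12) = 1
root (MAX): max(-22, 15, 38, 1) = 38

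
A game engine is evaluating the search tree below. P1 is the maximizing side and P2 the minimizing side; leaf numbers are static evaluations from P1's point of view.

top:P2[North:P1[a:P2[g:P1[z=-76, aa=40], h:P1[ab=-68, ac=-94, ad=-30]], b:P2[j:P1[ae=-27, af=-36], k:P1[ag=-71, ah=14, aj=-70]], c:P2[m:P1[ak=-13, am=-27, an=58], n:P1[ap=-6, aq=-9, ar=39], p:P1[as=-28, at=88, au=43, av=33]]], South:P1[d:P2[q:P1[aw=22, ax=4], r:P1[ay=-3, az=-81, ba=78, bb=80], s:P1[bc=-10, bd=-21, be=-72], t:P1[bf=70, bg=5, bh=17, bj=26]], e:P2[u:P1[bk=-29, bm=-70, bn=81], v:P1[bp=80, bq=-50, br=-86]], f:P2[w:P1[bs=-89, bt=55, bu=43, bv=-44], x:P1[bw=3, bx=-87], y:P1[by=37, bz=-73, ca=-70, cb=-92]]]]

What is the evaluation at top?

g (P1): max(-76, 40) = 40
h (P1): max(-68, -94, -30) = -30
a (P2): min(40, -30) = -30
j (P1): max(-27, -36) = -27
k (P1): max(-71, 14, -70) = 14
b (P2): min(-27, 14) = -27
m (P1): max(-13, -27, 58) = 58
n (P1): max(-6, -9, 39) = 39
p (P1): max(-28, 88, 43, 33) = 88
c (P2): min(58, 39, 88) = 39
North (P1): max(-30, -27, 39) = 39
q (P1): max(22, 4) = 22
r (P1): max(-3, -81, 78, 80) = 80
s (P1): max(-10, -21, -72) = -10
t (P1): max(70, 5, 17, 26) = 70
d (P2): min(22, 80, -10, 70) = -10
u (P1): max(-29, -70, 81) = 81
v (P1): max(80, -50, -86) = 80
e (P2): min(81, 80) = 80
w (P1): max(-89, 55, 43, -44) = 55
x (P1): max(3, -87) = 3
y (P1): max(37, -73, -70, -92) = 37
f (P2): min(55, 3, 37) = 3
South (P1): max(-10, 80, 3) = 80
top (P2): min(39, 80) = 39

39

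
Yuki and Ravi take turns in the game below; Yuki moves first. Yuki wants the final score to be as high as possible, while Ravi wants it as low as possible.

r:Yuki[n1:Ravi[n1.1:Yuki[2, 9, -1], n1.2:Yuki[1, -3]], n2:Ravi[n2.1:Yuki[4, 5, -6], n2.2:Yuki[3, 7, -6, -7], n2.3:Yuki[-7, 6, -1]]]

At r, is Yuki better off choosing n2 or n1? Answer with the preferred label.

n2

n2.1 (Yuki): max(4, 5, -6) = 5
n2.2 (Yuki): max(3, 7, -6, -7) = 7
n2.3 (Yuki): max(-7, 6, -1) = 6
n2 (Ravi): min(5, 7, 6) = 5
n1.1 (Yuki): max(2, 9, -1) = 9
n1.2 (Yuki): max(1, -3) = 1
n1 (Ravi): min(9, 1) = 1
Yuki prefers the higher value; n2=5, n1=1. n2 is better since 5 > 1.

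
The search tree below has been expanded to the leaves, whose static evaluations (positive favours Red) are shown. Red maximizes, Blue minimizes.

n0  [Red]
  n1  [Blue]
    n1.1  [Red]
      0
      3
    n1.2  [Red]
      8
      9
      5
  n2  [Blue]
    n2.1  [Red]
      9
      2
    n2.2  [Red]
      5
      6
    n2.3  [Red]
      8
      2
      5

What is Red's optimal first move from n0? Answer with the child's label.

n2

n1.1 (Red): max(0, 3) = 3
n1.2 (Red): max(8, 9, 5) = 9
n1 (Blue): min(3, 9) = 3
n2.1 (Red): max(9, 2) = 9
n2.2 (Red): max(5, 6) = 6
n2.3 (Red): max(8, 2, 5) = 8
n2 (Blue): min(9, 6, 8) = 6
n0 (Red): max(3, 6) = 6
Red at n0 wants the highest of {n1=3, n2=6}, so chooses n2.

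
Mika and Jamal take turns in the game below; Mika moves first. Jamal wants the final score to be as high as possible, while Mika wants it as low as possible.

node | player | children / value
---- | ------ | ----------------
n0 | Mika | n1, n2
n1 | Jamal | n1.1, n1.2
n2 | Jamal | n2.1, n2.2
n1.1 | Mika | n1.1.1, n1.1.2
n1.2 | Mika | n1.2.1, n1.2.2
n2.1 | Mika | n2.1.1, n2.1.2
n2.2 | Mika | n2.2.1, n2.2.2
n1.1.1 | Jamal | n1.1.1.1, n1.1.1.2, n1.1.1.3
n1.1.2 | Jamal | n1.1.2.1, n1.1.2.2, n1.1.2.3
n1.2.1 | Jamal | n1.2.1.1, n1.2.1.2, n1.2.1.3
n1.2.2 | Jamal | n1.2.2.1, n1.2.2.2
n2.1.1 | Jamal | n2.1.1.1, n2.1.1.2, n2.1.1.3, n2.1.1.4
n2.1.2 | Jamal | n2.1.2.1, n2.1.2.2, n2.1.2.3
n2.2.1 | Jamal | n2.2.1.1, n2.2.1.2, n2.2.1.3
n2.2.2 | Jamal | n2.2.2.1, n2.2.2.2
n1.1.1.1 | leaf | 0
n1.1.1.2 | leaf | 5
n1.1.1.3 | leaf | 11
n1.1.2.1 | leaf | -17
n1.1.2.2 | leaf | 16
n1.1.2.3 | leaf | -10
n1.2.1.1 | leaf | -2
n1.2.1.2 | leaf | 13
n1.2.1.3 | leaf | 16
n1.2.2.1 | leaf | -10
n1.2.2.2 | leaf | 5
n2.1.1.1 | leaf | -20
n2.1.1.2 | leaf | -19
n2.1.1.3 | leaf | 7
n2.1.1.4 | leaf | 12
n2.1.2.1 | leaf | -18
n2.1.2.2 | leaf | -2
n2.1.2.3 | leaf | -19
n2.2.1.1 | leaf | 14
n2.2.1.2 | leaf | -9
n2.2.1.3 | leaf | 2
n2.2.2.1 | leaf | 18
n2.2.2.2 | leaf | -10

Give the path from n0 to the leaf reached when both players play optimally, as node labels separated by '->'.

n0 -> n1 -> n1.1 -> n1.1.1 -> n1.1.1.3

n1.1.1 (Jamal): max(0, 5, 11) = 11
n1.1.2 (Jamal): max(-17, 16, -10) = 16
n1.1 (Mika): min(11, 16) = 11
n1.2.1 (Jamal): max(-2, 13, 16) = 16
n1.2.2 (Jamal): max(-10, 5) = 5
n1.2 (Mika): min(16, 5) = 5
n1 (Jamal): max(11, 5) = 11
n2.1.1 (Jamal): max(-20, -19, 7, 12) = 12
n2.1.2 (Jamal): max(-18, -2, -19) = -2
n2.1 (Mika): min(12, -2) = -2
n2.2.1 (Jamal): max(14, -9, 2) = 14
n2.2.2 (Jamal): max(18, -10) = 18
n2.2 (Mika): min(14, 18) = 14
n2 (Jamal): max(-2, 14) = 14
n0 (Mika): min(11, 14) = 11
At n0, Mika picks n1 (lowest: 11).
At n1, Jamal picks n1.1 (highest: 11).
At n1.1, Mika picks n1.1.1 (lowest: 11).
At n1.1.1, Jamal picks n1.1.1.3 (highest: 11).
Terminal value 11.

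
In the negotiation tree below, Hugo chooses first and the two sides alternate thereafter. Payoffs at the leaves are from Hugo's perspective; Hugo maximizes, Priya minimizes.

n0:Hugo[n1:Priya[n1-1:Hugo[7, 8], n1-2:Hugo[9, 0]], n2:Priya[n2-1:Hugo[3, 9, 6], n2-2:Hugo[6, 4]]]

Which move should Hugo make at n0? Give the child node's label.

n1-1 (Hugo): max(7, 8) = 8
n1-2 (Hugo): max(9, 0) = 9
n1 (Priya): min(8, 9) = 8
n2-1 (Hugo): max(3, 9, 6) = 9
n2-2 (Hugo): max(6, 4) = 6
n2 (Priya): min(9, 6) = 6
n0 (Hugo): max(8, 6) = 8
Hugo at n0 wants the highest of {n1=8, n2=6}, so chooses n1.

n1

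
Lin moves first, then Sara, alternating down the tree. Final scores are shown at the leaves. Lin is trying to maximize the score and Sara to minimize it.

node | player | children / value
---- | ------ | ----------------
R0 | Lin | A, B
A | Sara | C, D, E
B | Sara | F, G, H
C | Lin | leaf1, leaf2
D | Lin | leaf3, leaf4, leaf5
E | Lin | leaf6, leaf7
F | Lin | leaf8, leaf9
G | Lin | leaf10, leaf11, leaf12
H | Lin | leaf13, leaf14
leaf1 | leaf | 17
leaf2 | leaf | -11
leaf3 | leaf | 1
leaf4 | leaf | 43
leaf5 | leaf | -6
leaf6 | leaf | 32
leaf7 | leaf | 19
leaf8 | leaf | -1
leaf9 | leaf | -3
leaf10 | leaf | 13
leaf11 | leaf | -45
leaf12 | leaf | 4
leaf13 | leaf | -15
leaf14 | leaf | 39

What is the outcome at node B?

-1

F (Lin): max(-1, -3) = -1
G (Lin): max(13, -45, 4) = 13
H (Lin): max(-15, 39) = 39
B (Sara): min(-1, 13, 39) = -1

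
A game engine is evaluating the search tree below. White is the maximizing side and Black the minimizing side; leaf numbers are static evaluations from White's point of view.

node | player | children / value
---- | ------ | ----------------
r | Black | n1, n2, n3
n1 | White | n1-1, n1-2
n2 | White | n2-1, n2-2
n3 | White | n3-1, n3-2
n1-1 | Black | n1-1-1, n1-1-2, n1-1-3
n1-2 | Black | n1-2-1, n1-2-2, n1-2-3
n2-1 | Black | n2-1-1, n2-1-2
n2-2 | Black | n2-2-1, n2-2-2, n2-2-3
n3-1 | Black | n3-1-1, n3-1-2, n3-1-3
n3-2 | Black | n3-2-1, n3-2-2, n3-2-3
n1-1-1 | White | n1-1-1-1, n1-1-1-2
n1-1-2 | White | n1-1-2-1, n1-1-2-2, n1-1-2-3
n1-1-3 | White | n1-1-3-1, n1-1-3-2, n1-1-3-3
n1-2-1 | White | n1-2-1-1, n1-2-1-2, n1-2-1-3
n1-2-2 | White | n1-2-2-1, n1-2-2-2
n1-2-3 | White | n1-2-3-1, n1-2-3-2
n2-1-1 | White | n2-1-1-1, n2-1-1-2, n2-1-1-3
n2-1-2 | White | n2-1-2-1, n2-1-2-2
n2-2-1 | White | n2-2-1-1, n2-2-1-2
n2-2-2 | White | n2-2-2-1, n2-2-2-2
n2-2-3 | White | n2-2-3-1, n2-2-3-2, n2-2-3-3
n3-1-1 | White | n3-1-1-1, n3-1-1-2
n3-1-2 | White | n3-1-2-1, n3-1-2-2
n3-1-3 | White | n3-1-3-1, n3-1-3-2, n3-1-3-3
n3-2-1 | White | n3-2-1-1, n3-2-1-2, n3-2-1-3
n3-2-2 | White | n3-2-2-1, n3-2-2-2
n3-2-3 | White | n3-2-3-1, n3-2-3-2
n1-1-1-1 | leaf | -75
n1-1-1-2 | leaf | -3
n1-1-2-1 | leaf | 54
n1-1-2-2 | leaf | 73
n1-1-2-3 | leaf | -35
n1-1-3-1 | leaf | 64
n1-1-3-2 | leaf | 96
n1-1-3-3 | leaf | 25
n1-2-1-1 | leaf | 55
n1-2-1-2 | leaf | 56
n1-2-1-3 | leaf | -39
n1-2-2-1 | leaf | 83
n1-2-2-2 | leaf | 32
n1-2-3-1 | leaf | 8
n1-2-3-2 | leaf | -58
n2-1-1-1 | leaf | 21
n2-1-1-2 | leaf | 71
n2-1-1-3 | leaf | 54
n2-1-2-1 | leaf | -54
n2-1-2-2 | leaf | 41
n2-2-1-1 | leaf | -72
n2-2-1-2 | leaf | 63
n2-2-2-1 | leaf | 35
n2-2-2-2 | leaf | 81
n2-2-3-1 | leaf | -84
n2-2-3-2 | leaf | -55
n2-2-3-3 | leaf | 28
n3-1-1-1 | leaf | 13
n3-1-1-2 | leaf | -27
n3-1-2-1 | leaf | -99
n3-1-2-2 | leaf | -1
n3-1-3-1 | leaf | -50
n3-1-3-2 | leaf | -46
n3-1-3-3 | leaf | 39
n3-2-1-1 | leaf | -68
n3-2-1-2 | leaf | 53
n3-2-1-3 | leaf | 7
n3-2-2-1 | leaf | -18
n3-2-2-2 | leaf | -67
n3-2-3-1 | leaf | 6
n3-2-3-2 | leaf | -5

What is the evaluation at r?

-1

n1-1-1 (White): max(-75, -3) = -3
n1-1-2 (White): max(54, 73, -35) = 73
n1-1-3 (White): max(64, 96, 25) = 96
n1-1 (Black): min(-3, 73, 96) = -3
n1-2-1 (White): max(55, 56, -39) = 56
n1-2-2 (White): max(83, 32) = 83
n1-2-3 (White): max(8, -58) = 8
n1-2 (Black): min(56, 83, 8) = 8
n1 (White): max(-3, 8) = 8
n2-1-1 (White): max(21, 71, 54) = 71
n2-1-2 (White): max(-54, 41) = 41
n2-1 (Black): min(71, 41) = 41
n2-2-1 (White): max(-72, 63) = 63
n2-2-2 (White): max(35, 81) = 81
n2-2-3 (White): max(-84, -55, 28) = 28
n2-2 (Black): min(63, 81, 28) = 28
n2 (White): max(41, 28) = 41
n3-1-1 (White): max(13, -27) = 13
n3-1-2 (White): max(-99, -1) = -1
n3-1-3 (White): max(-50, -46, 39) = 39
n3-1 (Black): min(13, -1, 39) = -1
n3-2-1 (White): max(-68, 53, 7) = 53
n3-2-2 (White): max(-18, -67) = -18
n3-2-3 (White): max(6, -5) = 6
n3-2 (Black): min(53, -18, 6) = -18
n3 (White): max(-1, -18) = -1
r (Black): min(8, 41, -1) = -1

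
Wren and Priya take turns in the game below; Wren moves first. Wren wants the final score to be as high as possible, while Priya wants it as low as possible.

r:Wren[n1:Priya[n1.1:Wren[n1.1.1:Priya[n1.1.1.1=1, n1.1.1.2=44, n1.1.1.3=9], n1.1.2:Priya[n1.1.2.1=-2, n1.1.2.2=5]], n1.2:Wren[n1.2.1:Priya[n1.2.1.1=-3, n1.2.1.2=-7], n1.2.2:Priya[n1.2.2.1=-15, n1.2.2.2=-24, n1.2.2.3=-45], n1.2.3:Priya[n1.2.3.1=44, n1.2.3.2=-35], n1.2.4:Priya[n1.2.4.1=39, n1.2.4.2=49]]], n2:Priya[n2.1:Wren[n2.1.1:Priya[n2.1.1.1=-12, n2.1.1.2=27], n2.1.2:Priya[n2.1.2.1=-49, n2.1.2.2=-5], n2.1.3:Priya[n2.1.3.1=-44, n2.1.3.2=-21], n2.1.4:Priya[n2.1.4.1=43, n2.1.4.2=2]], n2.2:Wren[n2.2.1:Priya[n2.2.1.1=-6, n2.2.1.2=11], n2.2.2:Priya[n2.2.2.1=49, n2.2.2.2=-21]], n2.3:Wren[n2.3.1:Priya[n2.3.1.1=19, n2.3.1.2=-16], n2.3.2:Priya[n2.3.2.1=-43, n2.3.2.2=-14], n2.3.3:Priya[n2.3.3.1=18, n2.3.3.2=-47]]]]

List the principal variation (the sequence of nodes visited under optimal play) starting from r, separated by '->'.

r -> n1 -> n1.1 -> n1.1.1 -> n1.1.1.1

n1.1.1 (Priya): min(1, 44, 9) = 1
n1.1.2 (Priya): min(-2, 5) = -2
n1.1 (Wren): max(1, -2) = 1
n1.2.1 (Priya): min(-3, -7) = -7
n1.2.2 (Priya): min(-15, -24, -45) = -45
n1.2.3 (Priya): min(44, -35) = -35
n1.2.4 (Priya): min(39, 49) = 39
n1.2 (Wren): max(-7, -45, -35, 39) = 39
n1 (Priya): min(1, 39) = 1
n2.1.1 (Priya): min(-12, 27) = -12
n2.1.2 (Priya): min(-49, -5) = -49
n2.1.3 (Priya): min(-44, -21) = -44
n2.1.4 (Priya): min(43, 2) = 2
n2.1 (Wren): max(-12, -49, -44, 2) = 2
n2.2.1 (Priya): min(-6, 11) = -6
n2.2.2 (Priya): min(49, -21) = -21
n2.2 (Wren): max(-6, -21) = -6
n2.3.1 (Priya): min(19, -16) = -16
n2.3.2 (Priya): min(-43, -14) = -43
n2.3.3 (Priya): min(18, -47) = -47
n2.3 (Wren): max(-16, -43, -47) = -16
n2 (Priya): min(2, -6, -16) = -16
r (Wren): max(1, -16) = 1
At r, Wren picks n1 (highest: 1).
At n1, Priya picks n1.1 (lowest: 1).
At n1.1, Wren picks n1.1.1 (highest: 1).
At n1.1.1, Priya picks n1.1.1.1 (lowest: 1).
Terminal value 1.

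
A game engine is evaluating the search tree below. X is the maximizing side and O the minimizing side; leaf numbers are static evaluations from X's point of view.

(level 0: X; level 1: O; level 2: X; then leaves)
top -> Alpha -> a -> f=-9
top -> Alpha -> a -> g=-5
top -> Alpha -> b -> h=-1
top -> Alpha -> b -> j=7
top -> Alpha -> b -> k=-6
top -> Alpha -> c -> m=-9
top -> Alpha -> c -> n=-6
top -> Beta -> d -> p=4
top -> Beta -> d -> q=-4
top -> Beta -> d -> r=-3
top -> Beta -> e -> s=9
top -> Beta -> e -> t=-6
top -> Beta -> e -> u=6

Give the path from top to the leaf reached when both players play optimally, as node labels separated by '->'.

a (X): max(-9, -5) = -5
b (X): max(-1, 7, -6) = 7
c (X): max(-9, -6) = -6
Alpha (O): min(-5, 7, -6) = -6
d (X): max(4, -4, -3) = 4
e (X): max(9, -6, 6) = 9
Beta (O): min(4, 9) = 4
top (X): max(-6, 4) = 4
At top, X picks Beta (highest: 4).
At Beta, O picks d (lowest: 4).
At d, X picks p (highest: 4).
Terminal value 4.

top -> Beta -> d -> p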